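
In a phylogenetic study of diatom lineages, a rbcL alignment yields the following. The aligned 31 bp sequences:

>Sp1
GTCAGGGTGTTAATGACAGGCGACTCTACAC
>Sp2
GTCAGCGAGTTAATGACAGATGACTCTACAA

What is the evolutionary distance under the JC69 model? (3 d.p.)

The sequences differ at 5 of 31 sites (6, 8, 20, 21, 31), so p = 5/31 ≈ 0.16129.
d = −(3/4) ln(1 − 4p/3) = −0.75 ln(1 − 0.215053) = −0.75 ln(0.784947)
  = −0.75 × (-0.242139) = 0.181604 substitutions/site.

0.182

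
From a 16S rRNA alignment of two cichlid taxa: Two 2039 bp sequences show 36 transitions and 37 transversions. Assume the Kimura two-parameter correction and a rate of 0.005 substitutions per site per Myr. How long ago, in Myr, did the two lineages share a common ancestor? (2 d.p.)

3.67

P = 36/2039 ≈ 0.017656 and Q = 37/2039 ≈ 0.018146.
Under the Kimura two-parameter model, d = −½ ln(1 − 2P − Q) − ¼ ln(1 − 2Q).
1 − 2P − Q = 0.946542, giving −½ ln(0.946542) = 0.027470.
1 − 2Q = 0.963708, giving −¼ ln(0.963708) = 0.009242.
d = 0.027470 + 0.009242 = 0.036712.
Under a molecular clock d = 2μt, so t = d/(2μ) = 0.036712 / (2 × 0.005) = 3.67 Myr.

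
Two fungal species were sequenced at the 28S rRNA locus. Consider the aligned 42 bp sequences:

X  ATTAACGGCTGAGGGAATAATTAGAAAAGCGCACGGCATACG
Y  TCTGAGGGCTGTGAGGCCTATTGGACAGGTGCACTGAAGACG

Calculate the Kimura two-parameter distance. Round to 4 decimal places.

0.5921

Of 42 sites, 8 differences are transitions and 9 are transversions, so P = 8/42 ≈ 0.190476 and Q = 9/42 ≈ 0.214286.
Under the Kimura two-parameter model, d = −½ ln(1 − 2P − Q) − ¼ ln(1 − 2Q).
1 − 2P − Q = 0.404762, giving −½ ln(0.404762) = 0.452228.
1 − 2Q = 0.571428, giving −¼ ln(0.571428) = 0.139904.
d = 0.452228 + 0.139904 = 0.592132.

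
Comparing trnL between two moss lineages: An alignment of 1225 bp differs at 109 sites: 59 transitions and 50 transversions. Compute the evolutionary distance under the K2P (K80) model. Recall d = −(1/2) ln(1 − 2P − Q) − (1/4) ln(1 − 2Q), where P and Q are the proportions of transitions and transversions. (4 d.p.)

P = 59/1225 ≈ 0.048163 and Q = 50/1225 ≈ 0.040816.
Under the Kimura two-parameter model, d = −½ ln(1 − 2P − Q) − ¼ ln(1 − 2Q).
1 − 2P − Q = 0.862858, giving −½ ln(0.862858) = 0.073753.
1 − 2Q = 0.918368, giving −¼ ln(0.918368) = 0.021289.
d = 0.073753 + 0.021289 = 0.095042.

0.0950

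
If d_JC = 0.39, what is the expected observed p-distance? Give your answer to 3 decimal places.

0.304

p = (3/4)(1 − e^(−4d/3)) = 0.75 × (1 − e^(-0.52)) = 0.75 × (1 − 0.594521) = 0.304109.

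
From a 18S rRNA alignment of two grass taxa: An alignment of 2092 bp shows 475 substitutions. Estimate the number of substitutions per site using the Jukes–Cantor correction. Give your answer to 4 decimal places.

0.2704

p = 475/2092 ≈ 0.227055.
d = −(3/4) ln(1 − 4p/3) = −0.75 ln(1 − 0.30274) = −0.75 ln(0.69726)
  = −0.75 × (-0.360597) = 0.270448 substitutions/site.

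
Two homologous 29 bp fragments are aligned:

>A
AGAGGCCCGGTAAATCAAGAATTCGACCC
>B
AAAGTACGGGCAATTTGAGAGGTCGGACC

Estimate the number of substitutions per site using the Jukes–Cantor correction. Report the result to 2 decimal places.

0.60

The sequences differ at 12 of 29 sites, so p = 12/29 ≈ 0.413793.
d = −(3/4) ln(1 − 4p/3) = −0.75 ln(1 − 0.551724) = −0.75 ln(0.448276)
  = −0.75 × (-0.802346) = 0.601760 substitutions/site.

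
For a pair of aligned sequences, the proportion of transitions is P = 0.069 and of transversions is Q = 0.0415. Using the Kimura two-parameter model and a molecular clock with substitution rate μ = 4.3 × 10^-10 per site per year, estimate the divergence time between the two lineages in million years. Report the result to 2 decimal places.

140.21

Under the Kimura two-parameter model, d = −½ ln(1 − 2P − Q) − ¼ ln(1 − 2Q).
1 − 2P − Q = 0.8205, giving −½ ln(0.8205) = 0.098921.
1 − 2Q = 0.917, giving −¼ ln(0.917) = 0.021662.
d = 0.098921 + 0.021662 = 0.120583.
Under a molecular clock d = 2μt, so t = d/(2μ) = 0.120583 / (2 × 4.3 × 10^-10) = 140.21 million years.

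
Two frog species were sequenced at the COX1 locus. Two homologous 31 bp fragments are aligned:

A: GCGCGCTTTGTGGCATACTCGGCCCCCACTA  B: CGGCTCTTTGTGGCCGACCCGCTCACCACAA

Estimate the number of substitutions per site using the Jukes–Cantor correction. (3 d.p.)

The sequences differ at 10 of 31 sites (1, 2, 5, 15, 16, 19, 22, 23, 25, 30), so p = 10/31 ≈ 0.322581.
d = −(3/4) ln(1 − 4p/3) = −0.75 ln(1 − 0.430108) = −0.75 ln(0.569892)
  = −0.75 × (-0.562308) = 0.421731 substitutions/site.

0.422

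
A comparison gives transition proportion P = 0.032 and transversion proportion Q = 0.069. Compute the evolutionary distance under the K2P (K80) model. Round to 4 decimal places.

Under the Kimura two-parameter model, d = −½ ln(1 − 2P − Q) − ¼ ln(1 − 2Q).
1 − 2P − Q = 0.867, giving −½ ln(0.867) = 0.071358.
1 − 2Q = 0.862, giving −¼ ln(0.862) = 0.037125.
d = 0.071358 + 0.037125 = 0.108483.

0.1085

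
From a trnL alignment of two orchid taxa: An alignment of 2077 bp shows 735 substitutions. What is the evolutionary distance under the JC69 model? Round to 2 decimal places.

0.48

p = 735/2077 ≈ 0.353876.
d = −(3/4) ln(1 − 4p/3) = −0.75 ln(1 − 0.471835) = −0.75 ln(0.528165)
  = −0.75 × (-0.638347) = 0.478760 substitutions/site.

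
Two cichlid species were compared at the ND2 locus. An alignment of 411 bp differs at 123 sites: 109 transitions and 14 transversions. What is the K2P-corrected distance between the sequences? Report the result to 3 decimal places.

P = 109/411 ≈ 0.265207 and Q = 14/411 ≈ 0.034063.
Under the Kimura two-parameter model, d = −½ ln(1 − 2P − Q) − ¼ ln(1 − 2Q).
1 − 2P − Q = 0.435523, giving −½ ln(0.435523) = 0.415604.
1 − 2Q = 0.931874, giving −¼ ln(0.931874) = 0.017639.
d = 0.415604 + 0.017639 = 0.433243.

0.433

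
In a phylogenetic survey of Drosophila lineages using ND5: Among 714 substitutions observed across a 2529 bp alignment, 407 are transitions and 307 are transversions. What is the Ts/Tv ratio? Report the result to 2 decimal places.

1.33

R = 407/307 = 1.325732… ≈ 1.33 (to 2 d.p.).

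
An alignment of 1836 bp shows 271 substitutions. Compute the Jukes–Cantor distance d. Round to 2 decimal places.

p = 271/1836 ≈ 0.147603.
d = −(3/4) ln(1 − 4p/3) = −0.75 ln(1 − 0.196804) = −0.75 ln(0.803196)
  = −0.75 × (-0.219157) = 0.164368 substitutions/site.

0.16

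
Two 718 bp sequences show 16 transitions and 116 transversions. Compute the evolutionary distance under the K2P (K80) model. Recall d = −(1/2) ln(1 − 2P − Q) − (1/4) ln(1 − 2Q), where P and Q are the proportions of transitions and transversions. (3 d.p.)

0.213

P = 16/718 ≈ 0.022284 and Q = 116/718 ≈ 0.16156.
Under the Kimura two-parameter model, d = −½ ln(1 − 2P − Q) − ¼ ln(1 − 2Q).
1 − 2P − Q = 0.793872, giving −½ ln(0.793872) = 0.115417.
1 − 2Q = 0.67688, giving −¼ ln(0.67688) = 0.097565.
d = 0.115417 + 0.097565 = 0.212982.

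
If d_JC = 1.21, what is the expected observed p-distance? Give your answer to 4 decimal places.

0.6006

p = (3/4)(1 − e^(−4d/3)) = 0.75 × (1 − e^(-1.613333)) = 0.75 × (1 − 0.199222) = 0.600584.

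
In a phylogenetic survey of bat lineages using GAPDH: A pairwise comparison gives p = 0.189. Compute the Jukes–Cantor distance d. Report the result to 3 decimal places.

d = −(3/4) ln(1 − 4p/3) = −0.75 ln(1 − 0.252) = −0.75 ln(0.748)
  = −0.75 × (-0.290352) = 0.217764 substitutions/site.

0.218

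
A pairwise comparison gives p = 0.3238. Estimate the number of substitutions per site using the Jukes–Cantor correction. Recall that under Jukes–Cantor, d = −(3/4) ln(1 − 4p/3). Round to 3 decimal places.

d = −(3/4) ln(1 − 4p/3) = −0.75 ln(1 − 0.431733) = −0.75 ln(0.568267)
  = −0.75 × (-0.565164) = 0.423873 substitutions/site.

0.424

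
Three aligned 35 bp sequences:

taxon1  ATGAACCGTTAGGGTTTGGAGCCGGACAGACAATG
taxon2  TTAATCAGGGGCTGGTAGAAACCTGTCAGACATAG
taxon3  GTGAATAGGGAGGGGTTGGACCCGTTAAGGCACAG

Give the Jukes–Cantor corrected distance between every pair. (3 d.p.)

d(taxon1,taxon2) = 0.782, d(taxon1,taxon3) = 0.513, d(taxon2,taxon3) = 0.635

taxon1–taxon2: 17/35 sites differ → p ≈ 0.485714, d = −0.75 ln(1 − 0.647619) = 0.782282 ≈ 0.782.
taxon1–taxon3: 13/35 sites differ → p ≈ 0.371429, d = −0.75 ln(1 − 0.495239) = 0.512753 ≈ 0.513.
taxon2–taxon3: 15/35 sites differ → p ≈ 0.428571, d = −0.75 ln(1 − 0.571428) = 0.635472 ≈ 0.635.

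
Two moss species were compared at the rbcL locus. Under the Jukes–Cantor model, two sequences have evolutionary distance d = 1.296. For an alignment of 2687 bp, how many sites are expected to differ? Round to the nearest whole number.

1657

Invert JC69: p = (3/4)(1 − e^(−4d/3)) = 0.75 × (1 − e^(-1.728)) = 0.75 × (1 − 0.177639) = 0.616771.
Expected differing sites = pL ≈ 0.616771 × 2687 = 1657.263677 ≈ 1657.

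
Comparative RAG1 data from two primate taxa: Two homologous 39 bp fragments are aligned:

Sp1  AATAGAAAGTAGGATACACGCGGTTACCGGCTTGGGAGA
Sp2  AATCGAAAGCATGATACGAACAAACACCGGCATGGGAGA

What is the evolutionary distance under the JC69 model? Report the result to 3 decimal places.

The sequences differ at 11 of 39 sites, so p = 11/39 ≈ 0.282051.
d = −(3/4) ln(1 − 4p/3) = −0.75 ln(1 − 0.376068) = −0.75 ln(0.623932)
  = −0.75 × (-0.471714) = 0.353786 substitutions/site.

0.354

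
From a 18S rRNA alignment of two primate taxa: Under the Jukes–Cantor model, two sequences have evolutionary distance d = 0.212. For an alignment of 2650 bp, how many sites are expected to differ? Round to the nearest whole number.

489

Invert JC69: p = (3/4)(1 − e^(−4d/3)) = 0.75 × (1 − e^(-0.282667)) = 0.75 × (1 − 0.753771) = 0.184672.
Expected differing sites = pL ≈ 0.184672 × 2650 = 489.3808 ≈ 489.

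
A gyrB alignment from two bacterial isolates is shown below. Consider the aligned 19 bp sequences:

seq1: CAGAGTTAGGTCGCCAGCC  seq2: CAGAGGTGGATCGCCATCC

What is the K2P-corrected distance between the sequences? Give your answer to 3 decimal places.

0.249

Of 19 sites, 2 differences are transitions and 2 are transversions, so P = 2/19 ≈ 0.105263 and Q = 2/19 ≈ 0.105263.
Under the Kimura two-parameter model, d = −½ ln(1 − 2P − Q) − ¼ ln(1 − 2Q).
1 − 2P − Q = 0.684211, giving −½ ln(0.684211) = 0.189744.
1 − 2Q = 0.789474, giving −¼ ln(0.789474) = 0.059097.
d = 0.189744 + 0.059097 = 0.248841.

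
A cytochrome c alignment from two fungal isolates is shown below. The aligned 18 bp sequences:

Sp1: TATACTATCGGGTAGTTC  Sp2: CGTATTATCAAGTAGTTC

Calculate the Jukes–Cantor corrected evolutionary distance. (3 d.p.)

The sequences differ at 5 of 18 sites (1, 2, 5, 10, 11), so p = 5/18 ≈ 0.277778.
d = −(3/4) ln(1 − 4p/3) = −0.75 ln(1 − 0.370371) = −0.75 ln(0.629629)
  = −0.75 × (-0.462625) = 0.346969 substitutions/site.

0.347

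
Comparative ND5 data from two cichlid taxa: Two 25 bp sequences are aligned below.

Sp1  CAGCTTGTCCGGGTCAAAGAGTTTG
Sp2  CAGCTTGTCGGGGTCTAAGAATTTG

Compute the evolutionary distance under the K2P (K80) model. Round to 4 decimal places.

Of 25 sites, 1 differences are transitions and 2 are transversions, so P = 1/25 = 0.04 and Q = 2/25 = 0.08.
Under the Kimura two-parameter model, d = −½ ln(1 − 2P − Q) − ¼ ln(1 − 2Q).
1 − 2P − Q = 0.84, giving −½ ln(0.84) = 0.087177.
1 − 2Q = 0.84, giving −¼ ln(0.84) = 0.043588.
d = 0.087177 + 0.043588 = 0.130765.

0.1308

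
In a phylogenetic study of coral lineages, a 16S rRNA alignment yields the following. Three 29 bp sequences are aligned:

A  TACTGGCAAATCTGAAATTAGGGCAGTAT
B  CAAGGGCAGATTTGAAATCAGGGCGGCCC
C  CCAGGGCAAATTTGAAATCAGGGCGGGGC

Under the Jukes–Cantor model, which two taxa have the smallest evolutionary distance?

A–B: 10/29 differ, p = 0.345, d = 0.462.
A–C: 10/29 differ, p = 0.345, d = 0.462.
B–C: 4/29 differ, p = 0.138, d = 0.152.
The smallest distance is between B and C.

B and C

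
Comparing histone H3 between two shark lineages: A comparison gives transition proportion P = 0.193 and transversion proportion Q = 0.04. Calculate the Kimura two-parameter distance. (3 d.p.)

0.298

Under the Kimura two-parameter model, d = −½ ln(1 − 2P − Q) − ¼ ln(1 − 2Q).
1 − 2P − Q = 0.574, giving −½ ln(0.574) = 0.277563.
1 − 2Q = 0.92, giving −¼ ln(0.92) = 0.020845.
d = 0.277563 + 0.020845 = 0.298408.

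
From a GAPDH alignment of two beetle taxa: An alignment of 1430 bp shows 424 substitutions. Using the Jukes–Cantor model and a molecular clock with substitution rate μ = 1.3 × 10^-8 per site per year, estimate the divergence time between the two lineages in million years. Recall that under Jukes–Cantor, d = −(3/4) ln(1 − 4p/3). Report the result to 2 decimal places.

p = 424/1430 ≈ 0.296503.
d = −(3/4) ln(1 − 4p/3) = −0.75 ln(1 − 0.395337) = −0.75 ln(0.604663)
  = −0.75 × (-0.503084) = 0.377313 substitutions/site.
Under a molecular clock d = 2μt, so t = d/(2μ) = 0.377313 / (2 × 1.3 × 10^-8) = 14.51 million years.

14.51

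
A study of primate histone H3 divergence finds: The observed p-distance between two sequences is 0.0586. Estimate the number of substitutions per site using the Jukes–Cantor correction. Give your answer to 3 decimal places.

d = −(3/4) ln(1 − 4p/3) = −0.75 ln(1 − 0.078133) = −0.75 ln(0.921867)
  = −0.75 × (-0.081354) = 0.061016 substitutions/site.

0.061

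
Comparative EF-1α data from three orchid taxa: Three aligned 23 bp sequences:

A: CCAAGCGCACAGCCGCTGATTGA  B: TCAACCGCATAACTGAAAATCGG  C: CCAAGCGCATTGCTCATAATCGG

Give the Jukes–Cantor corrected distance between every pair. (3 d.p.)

d(A,B) = 0.650, d(A,C) = 0.467, d(B,C) = 0.321

A–B: 10/23 sites differ → p ≈ 0.434783, d = −0.75 ln(1 − 0.579711) = 0.650110 ≈ 0.650.
A–C: 8/23 sites differ → p ≈ 0.347826, d = −0.75 ln(1 − 0.463768) = 0.467391 ≈ 0.467.
B–C: 6/23 sites differ → p ≈ 0.26087, d = −0.75 ln(1 − 0.347827) = 0.320584 ≈ 0.321.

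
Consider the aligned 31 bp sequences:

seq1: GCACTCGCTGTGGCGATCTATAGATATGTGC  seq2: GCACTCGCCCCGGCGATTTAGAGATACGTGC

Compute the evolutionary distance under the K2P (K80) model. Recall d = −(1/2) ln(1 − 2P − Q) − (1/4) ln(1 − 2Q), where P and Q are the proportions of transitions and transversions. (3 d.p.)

Of 31 sites, 4 differences are transitions and 2 are transversions, so P = 4/31 ≈ 0.129032 and Q = 2/31 ≈ 0.064516.
Under the Kimura two-parameter model, d = −½ ln(1 − 2P − Q) − ¼ ln(1 − 2Q).
1 − 2P − Q = 0.67742, giving −½ ln(0.67742) = 0.194732.
1 − 2Q = 0.870968, giving −¼ ln(0.870968) = 0.034538.
d = 0.194732 + 0.034538 = 0.229270.

0.229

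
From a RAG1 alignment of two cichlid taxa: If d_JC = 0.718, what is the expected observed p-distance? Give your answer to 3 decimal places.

p = (3/4)(1 − e^(−4d/3)) = 0.75 × (1 − e^(-0.957333)) = 0.75 × (1 − 0.383915) = 0.462064.

0.462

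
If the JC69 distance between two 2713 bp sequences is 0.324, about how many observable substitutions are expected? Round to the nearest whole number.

Invert JC69: p = (3/4)(1 − e^(−4d/3)) = 0.75 × (1 − e^(-0.432)) = 0.75 × (1 − 0.649209) = 0.263093.
Expected differing sites = pL ≈ 0.263093 × 2713 = 713.771309 ≈ 714.

714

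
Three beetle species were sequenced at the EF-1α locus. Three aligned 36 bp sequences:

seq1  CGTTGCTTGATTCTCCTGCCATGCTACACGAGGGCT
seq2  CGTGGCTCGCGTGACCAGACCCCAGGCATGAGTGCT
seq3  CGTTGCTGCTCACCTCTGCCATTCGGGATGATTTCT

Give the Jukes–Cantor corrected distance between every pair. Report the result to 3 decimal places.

seq1–seq2: 16/36 sites differ → p ≈ 0.444444, d = −0.75 ln(1 − 0.592592) = 0.673455 ≈ 0.673.
seq1–seq3: 15/36 sites differ → p ≈ 0.416667, d = −0.75 ln(1 − 0.555556) = 0.608198 ≈ 0.608.
seq2–seq3: 18/36 sites differ → p = 0.5, d = −0.75 ln(1 − 0.666667) = 0.823960 ≈ 0.824.

d(seq1,seq2) = 0.673, d(seq1,seq3) = 0.608, d(seq2,seq3) = 0.824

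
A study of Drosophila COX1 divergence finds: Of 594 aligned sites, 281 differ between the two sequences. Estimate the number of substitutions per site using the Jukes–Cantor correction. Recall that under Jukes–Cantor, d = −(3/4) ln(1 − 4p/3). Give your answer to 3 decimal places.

0.747

p = 281/594 ≈ 0.473064.
d = −(3/4) ln(1 − 4p/3) = −0.75 ln(1 − 0.630752) = −0.75 ln(0.369248)
  = −0.75 × (-0.996287) = 0.747215 substitutions/site.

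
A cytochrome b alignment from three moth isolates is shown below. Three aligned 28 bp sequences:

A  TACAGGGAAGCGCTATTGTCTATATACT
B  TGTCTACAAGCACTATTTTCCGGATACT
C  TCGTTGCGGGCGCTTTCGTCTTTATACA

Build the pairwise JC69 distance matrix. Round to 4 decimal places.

d(A,B) = 0.5565, d(A,C) = 0.5565, d(B,C) = 0.8240

A–B: 11/28 sites differ → p ≈ 0.392857, d = −0.75 ln(1 − 0.523809) = 0.556452 ≈ 0.5565.
A–C: 11/28 sites differ → p ≈ 0.392857, d = −0.75 ln(1 − 0.523809) = 0.556452 ≈ 0.5565.
B–C: 14/28 sites differ → p = 0.5, d = −0.75 ln(1 − 0.666667) = 0.823960 ≈ 0.8240.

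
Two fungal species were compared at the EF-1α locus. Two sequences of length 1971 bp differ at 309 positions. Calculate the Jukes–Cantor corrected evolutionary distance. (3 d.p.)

p = 309/1971 ≈ 0.156773.
d = −(3/4) ln(1 − 4p/3) = −0.75 ln(1 − 0.209031) = −0.75 ln(0.790969)
  = −0.75 × (-0.234497) = 0.175873 substitutions/site.

0.176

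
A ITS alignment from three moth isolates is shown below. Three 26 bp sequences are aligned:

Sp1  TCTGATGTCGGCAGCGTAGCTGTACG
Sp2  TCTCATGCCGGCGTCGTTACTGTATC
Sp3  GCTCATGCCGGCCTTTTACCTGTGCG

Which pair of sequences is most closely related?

Sp1 and Sp2

Sp1–Sp2: 8/26 differ, p = 0.308, d = 0.396.
Sp1–Sp3: 9/26 differ, p = 0.346, d = 0.464.
Sp2–Sp3: 9/26 differ, p = 0.346, d = 0.464.
The smallest distance is between Sp1 and Sp2.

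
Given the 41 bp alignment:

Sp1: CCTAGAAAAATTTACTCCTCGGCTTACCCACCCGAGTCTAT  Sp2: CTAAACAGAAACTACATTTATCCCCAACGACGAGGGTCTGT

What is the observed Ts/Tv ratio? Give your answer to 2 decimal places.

0.91

Transitions are A↔G and C↔T; transversions are all other mismatches.
Transitions: 10. Transversions: 11.
R = 10/11 = 0.909090… ≈ 0.91 (to 2 d.p.).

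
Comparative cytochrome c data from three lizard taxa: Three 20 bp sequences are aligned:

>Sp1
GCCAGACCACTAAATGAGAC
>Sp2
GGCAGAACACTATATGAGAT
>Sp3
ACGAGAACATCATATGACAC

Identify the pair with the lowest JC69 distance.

Sp1–Sp2: 4/20 differ, p = 0.200, d = 0.233.
Sp1–Sp3: 7/20 differ, p = 0.350, d = 0.471.
Sp2–Sp3: 7/20 differ, p = 0.350, d = 0.471.
The smallest distance is between Sp1 and Sp2.

Sp1 and Sp2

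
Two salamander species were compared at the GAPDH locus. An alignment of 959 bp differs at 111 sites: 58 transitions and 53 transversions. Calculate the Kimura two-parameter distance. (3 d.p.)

0.126

P = 58/959 ≈ 0.06048 and Q = 53/959 ≈ 0.055266.
Under the Kimura two-parameter model, d = −½ ln(1 − 2P − Q) − ¼ ln(1 − 2Q).
1 − 2P − Q = 0.823774, giving −½ ln(0.823774) = 0.096930.
1 − 2Q = 0.889468, giving −¼ ln(0.889468) = 0.029283.
d = 0.096930 + 0.029283 = 0.126213.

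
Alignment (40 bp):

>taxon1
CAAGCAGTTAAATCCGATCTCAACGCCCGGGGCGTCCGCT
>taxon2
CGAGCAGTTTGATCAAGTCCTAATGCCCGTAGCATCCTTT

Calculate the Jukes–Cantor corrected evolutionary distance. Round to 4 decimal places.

The sequences differ at 14 of 40 sites, so p = 14/40 = 0.35.
d = −(3/4) ln(1 − 4p/3) = −0.75 ln(1 − 0.466667) = −0.75 ln(0.533333)
  = −0.75 × (-0.628609) = 0.471457 substitutions/site.

0.4715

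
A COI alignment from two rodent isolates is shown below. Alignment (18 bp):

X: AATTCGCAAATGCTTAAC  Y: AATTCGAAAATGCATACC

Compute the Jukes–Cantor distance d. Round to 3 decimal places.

0.188

The sequences differ at 3 of 18 sites (7, 14, 17), so p = 3/18 ≈ 0.166667.
d = −(3/4) ln(1 − 4p/3) = −0.75 ln(1 − 0.222223) = −0.75 ln(0.777777)
  = −0.75 × (-0.251315) = 0.188486 substitutions/site.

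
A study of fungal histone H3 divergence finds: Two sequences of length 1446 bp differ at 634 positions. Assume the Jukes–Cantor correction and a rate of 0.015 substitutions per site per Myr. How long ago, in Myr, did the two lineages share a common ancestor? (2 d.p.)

p = 634/1446 ≈ 0.438451.
d = −(3/4) ln(1 − 4p/3) = −0.75 ln(1 − 0.584601) = −0.75 ln(0.415399)
  = −0.75 × (-0.878516) = 0.658887 substitutions/site.
Under a molecular clock d = 2μt, so t = d/(2μ) = 0.658887 / (2 × 0.015) = 21.96 Myr.

21.96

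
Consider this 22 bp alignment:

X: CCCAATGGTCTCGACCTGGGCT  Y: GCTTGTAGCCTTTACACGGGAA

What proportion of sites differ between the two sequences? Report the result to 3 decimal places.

0.545

The sequences differ at 12 of 22 positions.
p = 12/22 = 0.545454… ≈ 0.545 (to 3 d.p.).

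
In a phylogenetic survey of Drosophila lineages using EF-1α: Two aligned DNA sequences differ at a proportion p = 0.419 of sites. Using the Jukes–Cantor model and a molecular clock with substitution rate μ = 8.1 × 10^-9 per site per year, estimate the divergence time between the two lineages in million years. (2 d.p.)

d = −(3/4) ln(1 − 4p/3) = −0.75 ln(1 − 0.558667) = −0.75 ln(0.441333)
  = −0.75 × (-0.817956) = 0.613467 substitutions/site.
Under a molecular clock d = 2μt, so t = d/(2μ) = 0.613467 / (2 × 8.1 × 10^-9) = 37.87 million years.

37.87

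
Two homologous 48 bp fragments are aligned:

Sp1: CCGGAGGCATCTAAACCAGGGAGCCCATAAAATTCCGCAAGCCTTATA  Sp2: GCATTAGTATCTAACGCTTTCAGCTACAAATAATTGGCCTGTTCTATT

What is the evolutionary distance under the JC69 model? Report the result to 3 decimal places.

0.961

The sequences differ at 26 of 48 sites, so p = 26/48 ≈ 0.541667.
d = −(3/4) ln(1 − 4p/3) = −0.75 ln(1 − 0.722223) = −0.75 ln(0.277777)
  = −0.75 × (-1.280937) = 0.960703 substitutions/site.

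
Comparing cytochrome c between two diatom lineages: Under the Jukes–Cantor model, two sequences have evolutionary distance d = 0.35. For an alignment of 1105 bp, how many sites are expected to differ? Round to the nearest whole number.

Invert JC69: p = (3/4)(1 − e^(−4d/3)) = 0.75 × (1 − e^(-0.466667)) = 0.75 × (1 − 0.627089) = 0.279683.
Expected differing sites = pL ≈ 0.279683 × 1105 = 309.049715 ≈ 309.

309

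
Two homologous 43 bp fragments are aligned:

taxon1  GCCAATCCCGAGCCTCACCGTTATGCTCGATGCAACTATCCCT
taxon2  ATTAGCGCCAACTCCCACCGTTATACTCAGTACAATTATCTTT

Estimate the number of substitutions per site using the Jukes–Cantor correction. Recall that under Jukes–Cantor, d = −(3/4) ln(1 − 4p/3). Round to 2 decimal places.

0.56

The sequences differ at 17 of 43 sites, so p = 17/43 ≈ 0.395349.
d = −(3/4) ln(1 − 4p/3) = −0.75 ln(1 − 0.527132) = −0.75 ln(0.472868)
  = −0.75 × (-0.748939) = 0.561704 substitutions/site.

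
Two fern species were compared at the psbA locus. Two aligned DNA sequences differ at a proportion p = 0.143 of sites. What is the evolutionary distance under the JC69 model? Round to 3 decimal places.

0.159

d = −(3/4) ln(1 − 4p/3) = −0.75 ln(1 − 0.190667) = −0.75 ln(0.809333)
  = −0.75 × (-0.211545) = 0.158659 substitutions/site.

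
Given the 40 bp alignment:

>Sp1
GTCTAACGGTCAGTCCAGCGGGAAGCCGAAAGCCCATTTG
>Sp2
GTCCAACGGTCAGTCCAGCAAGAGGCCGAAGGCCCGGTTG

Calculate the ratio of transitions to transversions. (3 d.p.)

Transitions are A↔G and C↔T; transversions are all other mismatches.
Transitions: 6. Transversions: 1.
R = 6/1 = 6.000.

6.000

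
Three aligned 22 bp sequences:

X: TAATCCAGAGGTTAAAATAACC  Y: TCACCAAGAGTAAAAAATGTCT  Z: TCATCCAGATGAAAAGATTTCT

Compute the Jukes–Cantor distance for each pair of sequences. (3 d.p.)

X–Y: 9/22 sites differ → p ≈ 0.409091, d = −0.75 ln(1 − 0.545455) = 0.591344 ≈ 0.591.
X–Z: 8/22 sites differ → p ≈ 0.363636, d = −0.75 ln(1 − 0.484848) = 0.497470 ≈ 0.497.
Y–Z: 6/22 sites differ → p ≈ 0.272727, d = −0.75 ln(1 − 0.363636) = 0.338988 ≈ 0.339.

d(X,Y) = 0.591, d(X,Z) = 0.497, d(Y,Z) = 0.339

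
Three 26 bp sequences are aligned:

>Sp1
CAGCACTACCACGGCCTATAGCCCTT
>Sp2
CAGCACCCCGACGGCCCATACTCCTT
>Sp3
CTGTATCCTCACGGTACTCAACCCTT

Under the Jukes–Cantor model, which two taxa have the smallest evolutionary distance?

Sp1 and Sp2

Sp1–Sp2: 6/26 differ, p = 0.231, d = 0.276.
Sp1–Sp3: 12/26 differ, p = 0.462, d = 0.717.
Sp2–Sp3: 11/26 differ, p = 0.423, d = 0.623.
The smallest distance is between Sp1 and Sp2.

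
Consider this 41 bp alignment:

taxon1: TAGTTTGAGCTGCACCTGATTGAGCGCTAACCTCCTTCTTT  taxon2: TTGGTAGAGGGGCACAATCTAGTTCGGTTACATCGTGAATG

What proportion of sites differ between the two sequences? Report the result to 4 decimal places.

0.4878

The sequences differ at 20 of 41 positions.
p = 20/41 = 0.487804… ≈ 0.4878 (to 4 d.p.).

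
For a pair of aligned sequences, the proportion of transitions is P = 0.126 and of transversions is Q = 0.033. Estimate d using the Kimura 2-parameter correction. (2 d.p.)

0.18

Under the Kimura two-parameter model, d = −½ ln(1 − 2P − Q) − ¼ ln(1 − 2Q).
1 − 2P − Q = 0.715, giving −½ ln(0.715) = 0.167736.
1 − 2Q = 0.934, giving −¼ ln(0.934) = 0.017070.
d = 0.167736 + 0.017070 = 0.184806.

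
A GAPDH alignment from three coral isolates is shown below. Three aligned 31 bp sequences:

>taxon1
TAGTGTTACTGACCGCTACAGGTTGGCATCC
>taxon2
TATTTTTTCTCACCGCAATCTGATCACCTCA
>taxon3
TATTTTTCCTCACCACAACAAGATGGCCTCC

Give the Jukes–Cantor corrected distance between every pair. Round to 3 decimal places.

d(taxon1,taxon2) = 0.614, d(taxon1,taxon3) = 0.367, d(taxon2,taxon3) = 0.316

taxon1–taxon2: 13/31 sites differ → p ≈ 0.419355, d = −0.75 ln(1 − 0.55914) = 0.614271 ≈ 0.614.
taxon1–taxon3: 9/31 sites differ → p ≈ 0.290323, d = −0.75 ln(1 − 0.387097) = 0.367161 ≈ 0.367.
taxon2–taxon3: 8/31 sites differ → p ≈ 0.258065, d = −0.75 ln(1 − 0.344087) = 0.316295 ≈ 0.316.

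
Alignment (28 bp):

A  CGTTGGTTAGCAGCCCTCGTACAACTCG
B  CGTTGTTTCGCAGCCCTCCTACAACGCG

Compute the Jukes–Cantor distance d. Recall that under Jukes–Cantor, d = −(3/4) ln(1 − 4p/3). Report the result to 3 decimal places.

The sequences differ at 4 of 28 sites (6, 9, 19, 26), so p = 4/28 ≈ 0.142857.
d = −(3/4) ln(1 − 4p/3) = −0.75 ln(1 − 0.190476) = −0.75 ln(0.809524)
  = −0.75 × (-0.211309) = 0.158482 substitutions/site.

0.158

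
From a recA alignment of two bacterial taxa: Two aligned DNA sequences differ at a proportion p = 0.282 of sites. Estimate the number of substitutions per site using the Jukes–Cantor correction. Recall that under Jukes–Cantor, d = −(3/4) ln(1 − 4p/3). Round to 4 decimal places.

0.3537

d = −(3/4) ln(1 − 4p/3) = −0.75 ln(1 − 0.376) = −0.75 ln(0.624)
  = −0.75 × (-0.471605) = 0.353704 substitutions/site.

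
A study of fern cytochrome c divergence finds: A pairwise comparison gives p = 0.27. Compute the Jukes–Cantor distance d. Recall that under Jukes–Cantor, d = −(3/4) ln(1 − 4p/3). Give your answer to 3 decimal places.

0.335

d = −(3/4) ln(1 − 4p/3) = −0.75 ln(1 − 0.36) = −0.75 ln(0.64)
  = −0.75 × (-0.446287) = 0.334715 substitutions/site.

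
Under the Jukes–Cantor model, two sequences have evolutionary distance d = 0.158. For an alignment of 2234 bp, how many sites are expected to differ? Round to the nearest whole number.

Invert JC69: p = (3/4)(1 − e^(−4d/3)) = 0.75 × (1 − e^(-0.210667)) = 0.75 × (1 − 0.810044) = 0.142467.
Expected differing sites = pL ≈ 0.142467 × 2234 = 318.271278 ≈ 318.

318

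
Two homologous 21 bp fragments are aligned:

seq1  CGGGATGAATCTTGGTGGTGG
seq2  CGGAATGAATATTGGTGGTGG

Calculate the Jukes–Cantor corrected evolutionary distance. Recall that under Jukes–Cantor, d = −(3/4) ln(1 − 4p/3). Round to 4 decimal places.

0.1019

The sequences differ at 2 of 21 sites (4, 11), so p = 2/21 ≈ 0.095238.
d = −(3/4) ln(1 − 4p/3) = −0.75 ln(1 − 0.126984) = −0.75 ln(0.873016)
  = −0.75 × (-0.135801) = 0.101851 substitutions/site.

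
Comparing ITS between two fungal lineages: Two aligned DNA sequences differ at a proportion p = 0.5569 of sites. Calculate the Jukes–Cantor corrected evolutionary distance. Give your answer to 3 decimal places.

1.018

d = −(3/4) ln(1 − 4p/3) = −0.75 ln(1 − 0.742533) = −0.75 ln(0.257467)
  = −0.75 × (-1.356864) = 1.017648 substitutions/site.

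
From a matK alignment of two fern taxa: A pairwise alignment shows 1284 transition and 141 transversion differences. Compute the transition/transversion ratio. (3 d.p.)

R = 1284/141 = 9.106382… ≈ 9.106 (to 3 d.p.).

9.106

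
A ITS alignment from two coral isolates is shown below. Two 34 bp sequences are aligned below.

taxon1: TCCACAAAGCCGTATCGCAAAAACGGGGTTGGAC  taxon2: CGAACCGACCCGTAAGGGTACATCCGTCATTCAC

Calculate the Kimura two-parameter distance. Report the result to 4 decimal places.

Of 34 sites, 2 differences are transitions and 16 are transversions, so P = 2/34 ≈ 0.058824 and Q = 16/34 ≈ 0.470588.
Under the Kimura two-parameter model, d = −½ ln(1 − 2P − Q) − ¼ ln(1 − 2Q).
1 − 2P − Q = 0.411764, giving −½ ln(0.411764) = 0.443652.
1 − 2Q = 0.058824, giving −¼ ln(0.058824) = 0.708301.
d = 0.443652 + 0.708301 = 1.151953.

1.1520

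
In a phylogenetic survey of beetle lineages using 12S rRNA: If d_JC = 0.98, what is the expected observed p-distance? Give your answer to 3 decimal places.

0.547

p = (3/4)(1 − e^(−4d/3)) = 0.75 × (1 − e^(-1.306667)) = 0.75 × (1 − 0.270721) = 0.546959.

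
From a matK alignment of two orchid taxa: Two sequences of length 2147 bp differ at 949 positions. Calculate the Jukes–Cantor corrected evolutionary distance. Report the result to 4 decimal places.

0.6675

p = 949/2147 ≈ 0.442012.
d = −(3/4) ln(1 − 4p/3) = −0.75 ln(1 − 0.589349) = −0.75 ln(0.410651)
  = −0.75 × (-0.890012) = 0.667509 substitutions/site.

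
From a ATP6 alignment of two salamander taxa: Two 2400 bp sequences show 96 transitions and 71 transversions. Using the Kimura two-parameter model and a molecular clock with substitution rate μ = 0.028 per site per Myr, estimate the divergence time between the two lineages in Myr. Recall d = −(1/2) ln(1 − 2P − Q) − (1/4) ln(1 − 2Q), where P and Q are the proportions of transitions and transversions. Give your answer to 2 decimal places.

1.31

P = 96/2400 = 0.04 and Q = 71/2400 ≈ 0.029583.
Under the Kimura two-parameter model, d = −½ ln(1 − 2P − Q) − ¼ ln(1 − 2Q).
1 − 2P − Q = 0.890417, giving −½ ln(0.890417) = 0.058033.
1 − 2Q = 0.940834, giving −¼ ln(0.940834) = 0.015247.
d = 0.058033 + 0.015247 = 0.073280.
Under a molecular clock d = 2μt, so t = d/(2μ) = 0.073280 / (2 × 0.028) = 1.31 Myr.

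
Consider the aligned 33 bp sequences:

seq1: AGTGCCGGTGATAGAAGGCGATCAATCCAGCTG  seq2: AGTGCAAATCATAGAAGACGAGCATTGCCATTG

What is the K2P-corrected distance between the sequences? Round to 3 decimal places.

Of 33 sites, 5 differences are transitions and 6 are transversions, so P = 5/33 ≈ 0.151515 and Q = 6/33 ≈ 0.181818.
Under the Kimura two-parameter model, d = −½ ln(1 − 2P − Q) − ¼ ln(1 − 2Q).
1 − 2P − Q = 0.515152, giving −½ ln(0.515152) = 0.331647.
1 − 2Q = 0.636364, giving −¼ ln(0.636364) = 0.112996.
d = 0.331647 + 0.112996 = 0.444643.

0.445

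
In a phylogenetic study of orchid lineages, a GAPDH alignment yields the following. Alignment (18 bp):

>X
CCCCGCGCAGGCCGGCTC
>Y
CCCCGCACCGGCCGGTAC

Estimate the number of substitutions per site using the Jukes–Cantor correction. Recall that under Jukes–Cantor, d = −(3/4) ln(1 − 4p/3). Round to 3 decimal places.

The sequences differ at 4 of 18 sites (7, 9, 16, 17), so p = 4/18 ≈ 0.222222.
d = −(3/4) ln(1 − 4p/3) = −0.75 ln(1 − 0.296296) = −0.75 ln(0.703704)
  = −0.75 × (-0.351397) = 0.263548 substitutions/site.

0.264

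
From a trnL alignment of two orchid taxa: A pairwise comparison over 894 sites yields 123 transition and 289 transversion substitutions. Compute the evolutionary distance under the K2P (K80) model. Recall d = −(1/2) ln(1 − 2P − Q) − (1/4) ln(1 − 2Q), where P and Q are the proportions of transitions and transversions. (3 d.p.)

0.716

P = 123/894 ≈ 0.137584 and Q = 289/894 ≈ 0.323266.
Under the Kimura two-parameter model, d = −½ ln(1 − 2P − Q) − ¼ ln(1 − 2Q).
1 − 2P − Q = 0.401566, giving −½ ln(0.401566) = 0.456192.
1 − 2Q = 0.353468, giving −¼ ln(0.353468) = 0.259991.
d = 0.456192 + 0.259991 = 0.716183.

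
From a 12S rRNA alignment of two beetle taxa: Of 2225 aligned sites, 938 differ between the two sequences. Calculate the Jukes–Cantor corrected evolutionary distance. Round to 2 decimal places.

p = 938/2225 ≈ 0.421573.
d = −(3/4) ln(1 − 4p/3) = −0.75 ln(1 − 0.562097) = −0.75 ln(0.437903)
  = −0.75 × (-0.825758) = 0.619319 substitutions/site.

0.62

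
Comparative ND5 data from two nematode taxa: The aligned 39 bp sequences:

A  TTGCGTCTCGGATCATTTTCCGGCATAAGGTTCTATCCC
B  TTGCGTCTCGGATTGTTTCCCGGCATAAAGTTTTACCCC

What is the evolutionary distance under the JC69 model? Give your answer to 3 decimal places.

The sequences differ at 6 of 39 sites (14, 15, 19, 29, 33, 36), so p = 6/39 ≈ 0.153846.
d = −(3/4) ln(1 − 4p/3) = −0.75 ln(1 − 0.205128) = −0.75 ln(0.794872)
  = −0.75 × (-0.229574) = 0.172181 substitutions/site.

0.172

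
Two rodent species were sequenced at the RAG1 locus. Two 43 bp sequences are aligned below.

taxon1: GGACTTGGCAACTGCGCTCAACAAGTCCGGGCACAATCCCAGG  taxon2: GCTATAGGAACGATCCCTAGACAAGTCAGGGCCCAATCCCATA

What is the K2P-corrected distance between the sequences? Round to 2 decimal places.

0.53

Of 43 sites, 2 differences are transitions and 14 are transversions, so P = 2/43 ≈ 0.046512 and Q = 14/43 ≈ 0.325581.
Under the Kimura two-parameter model, d = −½ ln(1 − 2P − Q) − ¼ ln(1 − 2Q).
1 − 2P − Q = 0.581395, giving −½ ln(0.581395) = 0.271162.
1 − 2Q = 0.348838, giving −¼ ln(0.348838) = 0.263287.
d = 0.271162 + 0.263287 = 0.534449.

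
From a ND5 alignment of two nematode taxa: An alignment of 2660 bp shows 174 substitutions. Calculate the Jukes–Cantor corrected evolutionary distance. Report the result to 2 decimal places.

p = 174/2660 ≈ 0.065414.
d = −(3/4) ln(1 − 4p/3) = −0.75 ln(1 − 0.087219) = −0.75 ln(0.912781)
  = −0.75 × (-0.091259) = 0.068444 substitutions/site.

0.07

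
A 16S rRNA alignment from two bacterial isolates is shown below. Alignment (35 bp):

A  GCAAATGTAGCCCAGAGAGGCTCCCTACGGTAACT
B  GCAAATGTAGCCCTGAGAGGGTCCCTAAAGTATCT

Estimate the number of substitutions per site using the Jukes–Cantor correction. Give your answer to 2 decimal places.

0.16

The sequences differ at 5 of 35 sites (14, 21, 28, 29, 33), so p = 5/35 ≈ 0.142857.
d = −(3/4) ln(1 − 4p/3) = −0.75 ln(1 − 0.190476) = −0.75 ln(0.809524)
  = −0.75 × (-0.211309) = 0.158482 substitutions/site.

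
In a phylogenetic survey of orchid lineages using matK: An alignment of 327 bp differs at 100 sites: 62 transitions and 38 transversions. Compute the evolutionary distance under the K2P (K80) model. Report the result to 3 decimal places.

P = 62/327 ≈ 0.189602 and Q = 38/327 ≈ 0.116208.
Under the Kimura two-parameter model, d = −½ ln(1 − 2P − Q) − ¼ ln(1 − 2Q).
1 − 2P − Q = 0.504588, giving −½ ln(0.504588) = 0.342007.
1 − 2Q = 0.767584, giving −¼ ln(0.767584) = 0.066127.
d = 0.342007 + 0.066127 = 0.408134.

0.408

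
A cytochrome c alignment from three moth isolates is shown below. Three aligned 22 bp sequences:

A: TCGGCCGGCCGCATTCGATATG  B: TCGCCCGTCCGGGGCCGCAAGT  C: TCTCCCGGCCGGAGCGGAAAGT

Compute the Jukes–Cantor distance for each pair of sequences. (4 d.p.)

A–B: 10/22 sites differ → p ≈ 0.454545, d = −0.75 ln(1 − 0.60606) = 0.698667 ≈ 0.6987.
A–C: 9/22 sites differ → p ≈ 0.409091, d = −0.75 ln(1 − 0.545455) = 0.591344 ≈ 0.5913.
B–C: 5/22 sites differ → p ≈ 0.227273, d = −0.75 ln(1 − 0.303031) = 0.270761 ≈ 0.2708.

d(A,B) = 0.6987, d(A,C) = 0.5913, d(B,C) = 0.2708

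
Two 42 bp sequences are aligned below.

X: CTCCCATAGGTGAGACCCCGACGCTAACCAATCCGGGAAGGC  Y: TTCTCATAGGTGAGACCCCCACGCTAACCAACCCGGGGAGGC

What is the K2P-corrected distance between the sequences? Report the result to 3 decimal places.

Of 42 sites, 4 differences are transitions and 1 are transversions, so P = 4/42 ≈ 0.095238 and Q = 1/42 ≈ 0.02381.
Under the Kimura two-parameter model, d = −½ ln(1 − 2P − Q) − ¼ ln(1 − 2Q).
1 − 2P − Q = 0.785714, giving −½ ln(0.785714) = 0.120581.
1 − 2Q = 0.95238, giving −¼ ln(0.95238) = 0.012198.
d = 0.120581 + 0.012198 = 0.132779.

0.133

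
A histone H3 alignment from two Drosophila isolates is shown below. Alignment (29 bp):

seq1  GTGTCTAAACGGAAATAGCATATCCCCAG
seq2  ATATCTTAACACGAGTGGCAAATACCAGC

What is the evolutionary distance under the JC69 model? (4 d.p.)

0.6829

The sequences differ at 13 of 29 sites, so p = 13/29 ≈ 0.448276.
d = −(3/4) ln(1 − 4p/3) = −0.75 ln(1 − 0.597701) = −0.75 ln(0.402299)
  = −0.75 × (-0.910560) = 0.682920 substitutions/site.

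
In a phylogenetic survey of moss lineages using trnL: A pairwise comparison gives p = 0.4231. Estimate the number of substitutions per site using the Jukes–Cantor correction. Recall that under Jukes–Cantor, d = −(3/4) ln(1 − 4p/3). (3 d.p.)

d = −(3/4) ln(1 − 4p/3) = −0.75 ln(1 − 0.564133) = −0.75 ln(0.435867)
  = −0.75 × (-0.830418) = 0.622814 substitutions/site.

0.623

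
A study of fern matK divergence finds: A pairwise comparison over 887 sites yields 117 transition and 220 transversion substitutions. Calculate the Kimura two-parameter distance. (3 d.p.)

0.530

P = 117/887 ≈ 0.131905 and Q = 220/887 ≈ 0.248027.
Under the Kimura two-parameter model, d = −½ ln(1 − 2P − Q) − ¼ ln(1 − 2Q).
1 − 2P − Q = 0.488163, giving −½ ln(0.488163) = 0.358553.
1 − 2Q = 0.503946, giving −¼ ln(0.503946) = 0.171322.
d = 0.358553 + 0.171322 = 0.529875.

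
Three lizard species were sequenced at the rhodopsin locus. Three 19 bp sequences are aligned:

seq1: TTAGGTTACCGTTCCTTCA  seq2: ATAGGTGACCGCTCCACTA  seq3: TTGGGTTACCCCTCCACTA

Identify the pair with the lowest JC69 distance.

seq2 and seq3

seq1–seq2: 6/19 differ, p = 0.316, d = 0.410.
seq1–seq3: 6/19 differ, p = 0.316, d = 0.410.
seq2–seq3: 4/19 differ, p = 0.211, d = 0.247.
The smallest distance is between seq2 and seq3.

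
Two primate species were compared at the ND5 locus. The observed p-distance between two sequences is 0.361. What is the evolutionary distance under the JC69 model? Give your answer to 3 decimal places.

0.492

d = −(3/4) ln(1 − 4p/3) = −0.75 ln(1 − 0.481333) = −0.75 ln(0.518667)
  = −0.75 × (-0.656493) = 0.492370 substitutions/site.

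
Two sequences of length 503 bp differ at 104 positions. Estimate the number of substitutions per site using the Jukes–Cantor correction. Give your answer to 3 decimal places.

0.242

p = 104/503 ≈ 0.206759.
d = −(3/4) ln(1 − 4p/3) = −0.75 ln(1 − 0.275679) = −0.75 ln(0.724321)
  = −0.75 × (-0.322521) = 0.241891 substitutions/site.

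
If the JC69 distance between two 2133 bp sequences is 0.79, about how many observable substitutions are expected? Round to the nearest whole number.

1042

Invert JC69: p = (3/4)(1 − e^(−4d/3)) = 0.75 × (1 − e^(-1.053333)) = 0.75 × (1 − 0.348773) = 0.488420.
Expected differing sites = pL ≈ 0.488420 × 2133 = 1041.79986 ≈ 1042.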